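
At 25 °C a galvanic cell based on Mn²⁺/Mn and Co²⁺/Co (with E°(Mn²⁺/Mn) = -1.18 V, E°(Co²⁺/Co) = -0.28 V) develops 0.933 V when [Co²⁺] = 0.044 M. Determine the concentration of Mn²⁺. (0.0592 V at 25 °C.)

From the Nernst equation, log Q = n(E° − E)/0.0592 = 2(0.90 − 0.933)/0.0592 = -1.115, so Q = 0.0768.
With Q = [Mn²⁺]/[Co²⁺] and the known concentrations, [Mn²⁺] in the numerator gives [Mn²⁺] = 0.0034 M.

0.0034 M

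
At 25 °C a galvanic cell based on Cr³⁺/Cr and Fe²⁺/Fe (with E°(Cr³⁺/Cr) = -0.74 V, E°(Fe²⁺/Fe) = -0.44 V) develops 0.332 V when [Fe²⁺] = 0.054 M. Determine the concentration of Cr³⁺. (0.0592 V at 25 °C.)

From the Nernst equation, log Q = n(E° − E)/0.0592 = 6(0.30 − 0.332)/0.0592 = -3.243, so Q = 5.71 × 10^-4.
With Q = [Cr³⁺]^2/[Fe²⁺]^3 and the known concentrations, [Cr³⁺]^2 in the numerator gives [Cr³⁺] = 3 × 10^-4 M.

3 × 10^-4 M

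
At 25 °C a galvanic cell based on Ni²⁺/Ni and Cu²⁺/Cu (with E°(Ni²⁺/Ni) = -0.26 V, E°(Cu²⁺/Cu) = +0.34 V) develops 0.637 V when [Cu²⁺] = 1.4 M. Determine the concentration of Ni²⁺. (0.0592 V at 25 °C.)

0.079 M

From the Nernst equation, log Q = n(E° − E)/0.0592 = 2(0.60 − 0.637)/0.0592 = -1.250, so Q = 0.0562.
With Q = [Ni²⁺]/[Cu²⁺] and the known concentrations, [Ni²⁺] in the numerator gives [Ni²⁺] = 0.079 M.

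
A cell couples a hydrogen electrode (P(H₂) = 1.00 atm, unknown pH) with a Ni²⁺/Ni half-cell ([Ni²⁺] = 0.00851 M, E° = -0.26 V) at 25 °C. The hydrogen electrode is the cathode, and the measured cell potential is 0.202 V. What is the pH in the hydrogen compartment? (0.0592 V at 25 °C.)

E°_cell = 0.26 V and n = 2.
log Q = n(E° − E)/0.0592 = 2×(0.26 − 0.202)/0.0592 = 1.959.
With Q = [Ni²⁺]·P(H₂) / [H⁺]^2, solving for [H⁺] gives log[H⁺] = -2.015, so pH = 2.01.

pH = 2.01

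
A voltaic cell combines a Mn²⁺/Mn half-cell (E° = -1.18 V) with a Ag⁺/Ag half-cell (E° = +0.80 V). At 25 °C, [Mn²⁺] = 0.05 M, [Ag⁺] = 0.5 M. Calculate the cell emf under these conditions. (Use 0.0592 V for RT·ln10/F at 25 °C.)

2.00 V

The Ag⁺/Ag couple has the higher reduction potential and acts as the cathode, so E°_cell = +0.80 − (-1.18) = 1.98 V.
Balancing electrons gives n = 2; the reaction quotient is Q = [Mn²⁺]/[Ag⁺]^2 = 0.200.
At 25 °C, E = E° − (0.0592/n) log Q = 1.98 − (0.0592/2)(-0.699) = 1.980 + 0.021 = 2.001 V.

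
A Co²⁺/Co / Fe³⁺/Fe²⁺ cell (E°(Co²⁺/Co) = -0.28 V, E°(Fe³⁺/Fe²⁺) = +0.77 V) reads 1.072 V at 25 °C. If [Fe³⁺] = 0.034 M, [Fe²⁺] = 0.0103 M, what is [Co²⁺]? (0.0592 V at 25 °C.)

2.0 M

From the Nernst equation, log Q = n(E° − E)/0.0592 = 2(1.05 − 1.072)/0.0592 = -0.743, so Q = 0.181.
With Q = [Co²⁺]·[Fe²⁺]^2/[Fe³⁺]^2 and the known concentrations, [Co²⁺] in the numerator gives [Co²⁺] = 2.0 M.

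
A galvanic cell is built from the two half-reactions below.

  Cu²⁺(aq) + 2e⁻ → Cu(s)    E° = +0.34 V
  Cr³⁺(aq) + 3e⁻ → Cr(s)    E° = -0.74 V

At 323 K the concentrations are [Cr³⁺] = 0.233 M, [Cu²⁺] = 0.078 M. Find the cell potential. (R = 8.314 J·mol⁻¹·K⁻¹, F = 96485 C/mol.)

The Cu²⁺/Cu couple has the higher reduction potential and acts as the cathode, so E°_cell = +0.34 − (-0.74) = 1.08 V.
Balancing electrons gives n = 6; the reaction quotient is Q = [Cr³⁺]^2/[Cu²⁺]^3 = 114.
E = E° − (RT/nF) ln Q = 1.08 − (8.314×323)/(6×96485) × (4.740) = 1.080 − 0.022 = 1.058 V.

1.06 V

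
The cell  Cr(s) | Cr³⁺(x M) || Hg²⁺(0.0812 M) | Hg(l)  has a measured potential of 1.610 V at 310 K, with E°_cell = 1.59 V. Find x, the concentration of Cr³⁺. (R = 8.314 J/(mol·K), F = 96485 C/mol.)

From the Nernst equation, ln Q = nF(E° − E)/RT = 6×96485×(1.59 − 1.610)/(8.314×310) = -4.492, so Q = 0.0112.
With Q = [Cr³⁺]^2/[Hg²⁺]^3 and the known concentrations, [Cr³⁺]^2 in the numerator gives [Cr³⁺] = 0.0024 M.

0.0024 M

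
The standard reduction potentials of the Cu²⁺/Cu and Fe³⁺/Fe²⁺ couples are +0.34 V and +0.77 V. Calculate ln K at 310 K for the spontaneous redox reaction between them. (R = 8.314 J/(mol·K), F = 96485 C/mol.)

E°_cell = +0.77 − (+0.34) = 0.43 V, with n = 2 electrons transferred.
At equilibrium E = 0, so the Nernst equation gives ln K = nFE°/RT = (2)(96485)(0.43)/((8.314)(310)) = 32.19.

ln K = 32.2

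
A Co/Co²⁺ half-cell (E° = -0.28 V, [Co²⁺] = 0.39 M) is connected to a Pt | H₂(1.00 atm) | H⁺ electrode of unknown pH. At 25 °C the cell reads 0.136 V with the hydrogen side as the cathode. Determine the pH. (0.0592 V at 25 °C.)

E°_cell = 0.28 V and n = 2.
log Q = n(E° − E)/0.0592 = 2×(0.28 − 0.136)/0.0592 = 4.865.
With Q = [Co²⁺]·P(H₂) / [H⁺]^2, solving for [H⁺] gives log[H⁺] = -2.637, so pH = 2.64.

pH = 2.64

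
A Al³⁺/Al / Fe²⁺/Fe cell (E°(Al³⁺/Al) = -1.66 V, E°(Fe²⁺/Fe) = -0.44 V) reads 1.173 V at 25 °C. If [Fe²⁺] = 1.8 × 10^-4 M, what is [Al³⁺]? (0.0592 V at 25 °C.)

5.8 × 10^-4 M

From the Nernst equation, log Q = n(E° − E)/0.0592 = 6(1.22 − 1.173)/0.0592 = 4.764, so Q = 5.8 × 10^4.
With Q = [Al³⁺]^2/[Fe²⁺]^3 and the known concentrations, [Al³⁺]^2 in the numerator gives [Al³⁺] = 5.8 × 10^-4 M.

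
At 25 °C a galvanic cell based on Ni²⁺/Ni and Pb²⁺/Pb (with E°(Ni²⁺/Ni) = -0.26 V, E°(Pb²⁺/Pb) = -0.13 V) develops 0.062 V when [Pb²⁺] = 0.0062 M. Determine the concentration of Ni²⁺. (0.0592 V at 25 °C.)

1.2 M

From the Nernst equation, log Q = n(E° − E)/0.0592 = 2(0.13 − 0.062)/0.0592 = 2.297, so Q = 198.
With Q = [Ni²⁺]/[Pb²⁺] and the known concentrations, [Ni²⁺] in the numerator gives [Ni²⁺] = 1.2 M.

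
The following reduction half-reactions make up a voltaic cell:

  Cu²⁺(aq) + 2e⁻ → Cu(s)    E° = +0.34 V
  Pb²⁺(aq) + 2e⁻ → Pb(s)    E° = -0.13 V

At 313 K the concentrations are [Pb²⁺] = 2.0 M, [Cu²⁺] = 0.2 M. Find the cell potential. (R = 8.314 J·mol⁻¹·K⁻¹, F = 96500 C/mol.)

0.439 V

The Cu²⁺/Cu couple has the higher reduction potential and acts as the cathode, so E°_cell = +0.34 − (-0.13) = 0.47 V.
Balancing electrons gives n = 2; the reaction quotient is Q = [Pb²⁺]/[Cu²⁺] = 10.0.
E = E° − (RT/nF) ln Q = 0.47 − (8.314×313)/(2×96500) × (2.303) = 0.470 − 0.031 = 0.439 V.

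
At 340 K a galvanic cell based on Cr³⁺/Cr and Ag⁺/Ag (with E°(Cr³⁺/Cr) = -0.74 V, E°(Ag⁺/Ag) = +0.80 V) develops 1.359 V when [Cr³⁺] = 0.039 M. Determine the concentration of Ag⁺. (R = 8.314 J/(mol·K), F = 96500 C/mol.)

7 × 10^-4 M

From the Nernst equation, ln Q = nF(E° − E)/RT = 3×96500×(1.54 − 1.359)/(8.314×340) = 18.537, so Q = 1.12 × 10^8.
With Q = [Cr³⁺]/[Ag⁺]^3 and the known concentrations, [Ag⁺]^3 in the denominator gives [Ag⁺] = 7 × 10^-4 M.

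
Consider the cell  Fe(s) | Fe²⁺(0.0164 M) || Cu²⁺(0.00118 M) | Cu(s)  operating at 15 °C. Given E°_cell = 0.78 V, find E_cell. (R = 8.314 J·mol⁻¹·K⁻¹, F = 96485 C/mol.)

0.747 V

Balancing electrons gives n = 2; the reaction quotient is Q = [Fe²⁺]/[Cu²⁺] = 13.9.
E = E° − (RT/nF) ln Q = 0.78 − (8.314×288)/(2×96485) × (2.632) = 0.780 − 0.033 = 0.747 V.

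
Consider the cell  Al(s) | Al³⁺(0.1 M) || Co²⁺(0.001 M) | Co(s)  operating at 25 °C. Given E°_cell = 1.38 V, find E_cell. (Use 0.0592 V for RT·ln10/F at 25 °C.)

1.31 V

Balancing electrons gives n = 6; the reaction quotient is Q = [Al³⁺]^2/[Co²⁺]^3 = 1 × 10^7.
At 25 °C, E = E° − (0.0592/n) log Q = 1.38 − (0.0592/6)(7.000) = 1.380 − 0.069 = 1.311 V.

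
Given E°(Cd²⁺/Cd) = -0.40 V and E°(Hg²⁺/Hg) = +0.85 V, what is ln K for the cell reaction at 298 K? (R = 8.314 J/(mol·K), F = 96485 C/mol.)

E°_cell = +0.85 − (-0.40) = 1.25 V, with n = 2 electrons transferred.
At equilibrium E = 0, so the Nernst equation gives ln K = nFE°/RT = (2)(96485)(1.25)/((8.314)(298)) = 97.36.

ln K = 97.4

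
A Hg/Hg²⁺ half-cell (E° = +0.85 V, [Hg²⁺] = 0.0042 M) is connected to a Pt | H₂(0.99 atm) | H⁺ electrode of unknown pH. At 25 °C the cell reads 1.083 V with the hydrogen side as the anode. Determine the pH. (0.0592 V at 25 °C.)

pH = 5.13

E°_cell = 0.85 V and n = 2.
log Q = n(E° − E)/0.0592 = 2×(0.85 − 1.083)/0.0592 = -7.872.
With Q = [H⁺]^2 / ([Hg²⁺]·P(H₂)), solving for [H⁺] gives log[H⁺] = -5.126, so pH = 5.13.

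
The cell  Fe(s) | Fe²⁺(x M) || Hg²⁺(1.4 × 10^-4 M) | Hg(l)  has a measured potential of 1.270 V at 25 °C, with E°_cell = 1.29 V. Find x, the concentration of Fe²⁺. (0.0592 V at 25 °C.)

From the Nernst equation, log Q = n(E° − E)/0.0592 = 2(1.29 − 1.270)/0.0592 = 0.676, so Q = 4.74.
With Q = [Fe²⁺]/[Hg²⁺] and the known concentrations, [Fe²⁺] in the numerator gives [Fe²⁺] = 6.6 × 10^-4 M.

6.6 × 10^-4 M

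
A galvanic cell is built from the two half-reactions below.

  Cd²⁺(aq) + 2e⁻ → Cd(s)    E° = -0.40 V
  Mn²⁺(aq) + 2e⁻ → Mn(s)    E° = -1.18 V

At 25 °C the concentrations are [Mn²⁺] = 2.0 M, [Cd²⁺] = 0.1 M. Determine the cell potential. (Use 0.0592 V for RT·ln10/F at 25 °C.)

The Cd²⁺/Cd couple has the higher reduction potential and acts as the cathode, so E°_cell = -0.40 − (-1.18) = 0.78 V.
Balancing electrons gives n = 2; the reaction quotient is Q = [Mn²⁺]/[Cd²⁺] = 20.0.
At 25 °C, E = E° − (0.0592/n) log Q = 0.78 − (0.0592/2)(1.301) = 0.780 − 0.039 = 0.741 V.

0.741 V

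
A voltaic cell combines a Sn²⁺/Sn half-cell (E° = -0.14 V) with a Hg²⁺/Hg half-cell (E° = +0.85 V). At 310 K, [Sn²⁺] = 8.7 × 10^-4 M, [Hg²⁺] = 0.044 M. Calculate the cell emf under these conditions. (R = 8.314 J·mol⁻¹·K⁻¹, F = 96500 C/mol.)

1.04 V

The Hg²⁺/Hg couple has the higher reduction potential and acts as the cathode, so E°_cell = +0.85 − (-0.14) = 0.99 V.
Balancing electrons gives n = 2; the reaction quotient is Q = [Sn²⁺]/[Hg²⁺] = 0.0198.
E = E° − (RT/nF) ln Q = 0.99 − (8.314×310)/(2×96500) × (-3.923) = 0.990 + 0.052 = 1.042 V.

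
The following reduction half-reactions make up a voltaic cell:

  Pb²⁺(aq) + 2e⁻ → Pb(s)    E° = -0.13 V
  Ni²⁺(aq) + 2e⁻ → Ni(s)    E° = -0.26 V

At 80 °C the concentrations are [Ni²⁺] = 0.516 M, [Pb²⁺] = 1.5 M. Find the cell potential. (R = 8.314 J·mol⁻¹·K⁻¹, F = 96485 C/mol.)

The Pb²⁺/Pb couple has the higher reduction potential and acts as the cathode, so E°_cell = -0.13 − (-0.26) = 0.13 V.
Balancing electrons gives n = 2; the reaction quotient is Q = [Ni²⁺]/[Pb²⁺] = 0.344.
E = E° − (RT/nF) ln Q = 0.13 − (8.314×353)/(2×96485) × (-1.067) = 0.130 + 0.016 = 0.146 V.

0.146 V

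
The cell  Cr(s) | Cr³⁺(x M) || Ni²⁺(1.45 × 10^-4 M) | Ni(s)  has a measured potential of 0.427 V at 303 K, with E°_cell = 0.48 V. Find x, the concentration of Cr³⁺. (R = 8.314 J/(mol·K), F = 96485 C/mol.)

7.7 × 10^-4 M

From the Nernst equation, ln Q = nF(E° − E)/RT = 6×96485×(0.48 − 0.427)/(8.314×303) = 12.180, so Q = 1.95 × 10^5.
With Q = [Cr³⁺]^2/[Ni²⁺]^3 and the known concentrations, [Cr³⁺]^2 in the numerator gives [Cr³⁺] = 7.7 × 10^-4 M.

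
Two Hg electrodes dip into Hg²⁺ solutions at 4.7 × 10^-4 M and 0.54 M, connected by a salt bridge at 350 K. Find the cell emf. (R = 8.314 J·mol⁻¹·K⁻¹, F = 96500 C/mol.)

0.11 V

Both half-cells are Hg²⁺/Hg, so E°_cell = 0. The concentrated side is the cathode; the cell reaction moves Hg²⁺ from high to low concentration with n = 2.
Q = [Hg²⁺]_dilute/[Hg²⁺]_conc = 4.7 × 10^-4/0.54 = 8.7 × 10^-4.
E = 0 − (RT/nF) ln Q = −((8.314×350)/(2×96500))(-7.047) = 0.1062 V.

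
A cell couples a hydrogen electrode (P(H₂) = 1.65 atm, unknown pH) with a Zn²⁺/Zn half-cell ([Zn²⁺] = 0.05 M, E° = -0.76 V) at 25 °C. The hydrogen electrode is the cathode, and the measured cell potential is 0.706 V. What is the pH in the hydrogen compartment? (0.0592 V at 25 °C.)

pH = 1.45

E°_cell = 0.76 V and n = 2.
log Q = n(E° − E)/0.0592 = 2×(0.76 − 0.706)/0.0592 = 1.824.
With Q = [Zn²⁺]·P(H₂) / [H⁺]^2, solving for [H⁺] gives log[H⁺] = -1.454, so pH = 1.45.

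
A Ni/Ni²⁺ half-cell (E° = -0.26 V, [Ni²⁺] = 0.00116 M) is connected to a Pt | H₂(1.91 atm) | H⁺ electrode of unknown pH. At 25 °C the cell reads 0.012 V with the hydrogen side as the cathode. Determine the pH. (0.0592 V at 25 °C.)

E°_cell = 0.26 V and n = 2.
log Q = n(E° − E)/0.0592 = 2×(0.26 − 0.012)/0.0592 = 8.378.
With Q = [Ni²⁺]·P(H₂) / [H⁺]^2, solving for [H⁺] gives log[H⁺] = -5.516, so pH = 5.52.

pH = 5.52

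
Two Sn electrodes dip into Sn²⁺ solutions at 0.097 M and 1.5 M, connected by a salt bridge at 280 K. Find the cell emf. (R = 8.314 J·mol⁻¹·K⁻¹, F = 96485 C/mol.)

Both half-cells are Sn²⁺/Sn, so E°_cell = 0. The concentrated side is the cathode; the cell reaction moves Sn²⁺ from high to low concentration with n = 2.
Q = [Sn²⁺]_dilute/[Sn²⁺]_conc = 0.097/1.5 = 0.0647.
E = 0 − (RT/nF) ln Q = −((8.314×280)/(2×96485))(-2.739) = 0.0330 V.

0.033 V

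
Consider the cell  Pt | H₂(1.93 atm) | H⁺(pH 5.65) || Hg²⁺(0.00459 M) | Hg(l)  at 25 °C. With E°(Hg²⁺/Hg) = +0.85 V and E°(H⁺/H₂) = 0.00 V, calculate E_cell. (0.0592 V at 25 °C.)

1.12 V

The Hg²⁺/Hg couple is the cathode, so E°_cell = 0.85 V; n = 2.
[H⁺] = 10^(−5.65) = 2.2 × 10^-6 M, and Q = [H⁺]^2 / ([Hg²⁺]·P(H₂)) = 5.66 × 10^-10.
E = E° − (0.0592/2) log Q = 0.85 − (0.0592/2)(-9.247) = 1.124 V.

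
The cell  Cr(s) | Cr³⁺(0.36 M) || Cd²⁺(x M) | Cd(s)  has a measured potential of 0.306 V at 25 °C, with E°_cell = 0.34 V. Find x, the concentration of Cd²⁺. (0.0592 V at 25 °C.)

0.036 M

From the Nernst equation, log Q = n(E° − E)/0.0592 = 6(0.34 − 0.306)/0.0592 = 3.446, so Q = 2790.
With Q = [Cr³⁺]^2/[Cd²⁺]^3 and the known concentrations, [Cd²⁺]^3 in the denominator gives [Cd²⁺] = 0.036 M.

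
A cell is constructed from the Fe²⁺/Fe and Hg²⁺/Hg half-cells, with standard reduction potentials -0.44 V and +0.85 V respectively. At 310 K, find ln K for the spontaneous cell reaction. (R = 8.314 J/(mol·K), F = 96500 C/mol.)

E°_cell = +0.85 − (-0.44) = 1.29 V, with n = 2 electrons transferred.
At equilibrium E = 0, so the Nernst equation gives ln K = nFE°/RT = (2)(96500)(1.29)/((8.314)(310)) = 96.60.

ln K = 96.6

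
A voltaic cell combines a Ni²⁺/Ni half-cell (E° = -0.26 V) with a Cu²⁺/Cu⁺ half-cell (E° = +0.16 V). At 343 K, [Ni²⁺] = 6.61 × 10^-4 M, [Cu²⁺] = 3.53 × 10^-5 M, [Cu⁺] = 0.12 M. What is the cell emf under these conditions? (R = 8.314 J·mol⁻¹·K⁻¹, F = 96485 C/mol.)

0.288 V

The Cu²⁺/Cu⁺ couple has the higher reduction potential and acts as the cathode, so E°_cell = +0.16 − (-0.26) = 0.42 V.
Balancing electrons gives n = 2; the reaction quotient is Q = [Ni²⁺]·[Cu⁺]^2/[Cu²⁺]^2 = 7640.
E = E° − (RT/nF) ln Q = 0.42 − (8.314×343)/(2×96485) × (8.941) = 0.420 − 0.132 = 0.288 V.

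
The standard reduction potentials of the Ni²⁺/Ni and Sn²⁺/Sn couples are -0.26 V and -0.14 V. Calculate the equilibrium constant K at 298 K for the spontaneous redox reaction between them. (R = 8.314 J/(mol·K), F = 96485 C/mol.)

E°_cell = -0.14 − (-0.26) = 0.12 V, with n = 2 electrons transferred.
At equilibrium E = 0, so the Nernst equation gives ln K = nFE°/RT = (2)(96485)(0.12)/((8.314)(298)) = 9.35.
K = e^9.35 = 1.1 × 10^4.

1.1 × 10^4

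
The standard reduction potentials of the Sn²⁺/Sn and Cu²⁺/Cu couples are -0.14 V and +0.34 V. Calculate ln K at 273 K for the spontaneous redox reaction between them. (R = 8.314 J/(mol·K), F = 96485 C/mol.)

E°_cell = +0.34 − (-0.14) = 0.48 V, with n = 2 electrons transferred.
At equilibrium E = 0, so the Nernst equation gives ln K = nFE°/RT = (2)(96485)(0.48)/((8.314)(273)) = 40.81.

ln K = 40.8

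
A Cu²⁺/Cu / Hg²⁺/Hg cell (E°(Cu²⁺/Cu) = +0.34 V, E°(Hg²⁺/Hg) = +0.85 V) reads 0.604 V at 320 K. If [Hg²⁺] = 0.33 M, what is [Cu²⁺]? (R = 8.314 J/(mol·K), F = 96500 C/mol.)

From the Nernst equation, ln Q = nF(E° − E)/RT = 2×96500×(0.51 − 0.604)/(8.314×320) = -6.819, so Q = 0.00109.
With Q = [Cu²⁺]/[Hg²⁺] and the known concentrations, [Cu²⁺] in the numerator gives [Cu²⁺] = 3.6 × 10^-4 M.

3.6 × 10^-4 M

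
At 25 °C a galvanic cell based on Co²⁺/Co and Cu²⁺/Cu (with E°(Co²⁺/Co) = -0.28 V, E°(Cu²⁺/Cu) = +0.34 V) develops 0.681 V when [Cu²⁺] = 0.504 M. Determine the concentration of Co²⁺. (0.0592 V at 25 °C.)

0.0044 M

From the Nernst equation, log Q = n(E° − E)/0.0592 = 2(0.62 − 0.681)/0.0592 = -2.061, so Q = 0.00869.
With Q = [Co²⁺]/[Cu²⁺] and the known concentrations, [Co²⁺] in the numerator gives [Co²⁺] = 0.0044 M.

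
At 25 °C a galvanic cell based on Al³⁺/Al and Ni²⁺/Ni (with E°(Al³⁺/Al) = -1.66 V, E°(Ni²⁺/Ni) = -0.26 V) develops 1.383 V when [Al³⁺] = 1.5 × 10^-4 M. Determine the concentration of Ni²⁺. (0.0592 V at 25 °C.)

7.5 × 10^-4 M

From the Nernst equation, log Q = n(E° − E)/0.0592 = 6(1.40 − 1.383)/0.0592 = 1.723, so Q = 52.8.
With Q = [Al³⁺]^2/[Ni²⁺]^3 and the known concentrations, [Ni²⁺]^3 in the denominator gives [Ni²⁺] = 7.5 × 10^-4 M.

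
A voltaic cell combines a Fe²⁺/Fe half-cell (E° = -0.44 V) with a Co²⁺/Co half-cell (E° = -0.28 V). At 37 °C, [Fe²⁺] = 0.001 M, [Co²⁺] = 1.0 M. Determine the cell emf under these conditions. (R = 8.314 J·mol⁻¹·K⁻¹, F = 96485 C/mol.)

0.252 V

The Co²⁺/Co couple has the higher reduction potential and acts as the cathode, so E°_cell = -0.28 − (-0.44) = 0.16 V.
Balancing electrons gives n = 2; the reaction quotient is Q = [Fe²⁺]/[Co²⁺] = 0.00100.
E = E° − (RT/nF) ln Q = 0.16 − (8.314×310)/(2×96485) × (-6.908) = 0.160 + 0.092 = 0.252 V.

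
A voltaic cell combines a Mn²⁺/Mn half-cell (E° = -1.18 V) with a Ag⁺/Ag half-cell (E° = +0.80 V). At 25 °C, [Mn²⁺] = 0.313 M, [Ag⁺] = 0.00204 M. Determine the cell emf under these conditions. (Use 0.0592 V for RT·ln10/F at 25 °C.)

The Ag⁺/Ag couple has the higher reduction potential and acts as the cathode, so E°_cell = +0.80 − (-1.18) = 1.98 V.
Balancing electrons gives n = 2; the reaction quotient is Q = [Mn²⁺]/[Ag⁺]^2 = 7.52 × 10^4.
At 25 °C, E = E° − (0.0592/n) log Q = 1.98 − (0.0592/2)(4.876) = 1.980 − 0.144 = 1.836 V.

1.84 V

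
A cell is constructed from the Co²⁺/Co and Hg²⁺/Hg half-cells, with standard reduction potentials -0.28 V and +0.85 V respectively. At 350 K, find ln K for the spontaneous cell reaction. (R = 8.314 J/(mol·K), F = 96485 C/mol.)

E°_cell = +0.85 − (-0.28) = 1.13 V, with n = 2 electrons transferred.
At equilibrium E = 0, so the Nernst equation gives ln K = nFE°/RT = (2)(96485)(1.13)/((8.314)(350)) = 74.94.

ln K = 74.9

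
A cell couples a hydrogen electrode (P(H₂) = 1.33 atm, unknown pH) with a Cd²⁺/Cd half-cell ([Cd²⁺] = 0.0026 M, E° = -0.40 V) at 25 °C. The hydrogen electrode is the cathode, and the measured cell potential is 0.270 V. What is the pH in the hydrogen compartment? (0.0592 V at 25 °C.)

E°_cell = 0.40 V and n = 2.
log Q = n(E° − E)/0.0592 = 2×(0.40 − 0.270)/0.0592 = 4.392.
With Q = [Cd²⁺]·P(H₂) / [H⁺]^2, solving for [H⁺] gives log[H⁺] = -3.427, so pH = 3.43.

pH = 3.43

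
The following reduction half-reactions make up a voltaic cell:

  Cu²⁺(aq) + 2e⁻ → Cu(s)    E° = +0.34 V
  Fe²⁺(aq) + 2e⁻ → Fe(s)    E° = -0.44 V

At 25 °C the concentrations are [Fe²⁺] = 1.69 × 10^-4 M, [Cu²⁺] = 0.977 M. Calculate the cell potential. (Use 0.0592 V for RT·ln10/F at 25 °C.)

The Cu²⁺/Cu couple has the higher reduction potential and acts as the cathode, so E°_cell = +0.34 − (-0.44) = 0.78 V.
Balancing electrons gives n = 2; the reaction quotient is Q = [Fe²⁺]/[Cu²⁺] = 1.73 × 10^-4.
At 25 °C, E = E° − (0.0592/n) log Q = 0.78 − (0.0592/2)(-3.762) = 0.780 + 0.111 = 0.891 V.

0.891 V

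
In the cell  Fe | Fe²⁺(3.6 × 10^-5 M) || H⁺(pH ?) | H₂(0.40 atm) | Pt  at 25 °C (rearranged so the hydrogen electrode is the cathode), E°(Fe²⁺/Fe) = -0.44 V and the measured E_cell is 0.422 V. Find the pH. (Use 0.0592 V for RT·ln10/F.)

E°_cell = 0.44 V and n = 2.
log Q = n(E° − E)/0.0592 = 2×(0.44 − 0.422)/0.0592 = 0.608.
With Q = [Fe²⁺]·P(H₂) / [H⁺]^2, solving for [H⁺] gives log[H⁺] = -2.725, so pH = 2.72.

pH = 2.72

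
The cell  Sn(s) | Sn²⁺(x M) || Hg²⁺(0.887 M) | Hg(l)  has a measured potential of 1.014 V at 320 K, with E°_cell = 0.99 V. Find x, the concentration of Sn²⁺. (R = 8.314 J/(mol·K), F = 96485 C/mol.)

0.16 M

From the Nernst equation, ln Q = nF(E° − E)/RT = 2×96485×(0.99 − 1.014)/(8.314×320) = -1.741, so Q = 0.175.
With Q = [Sn²⁺]/[Hg²⁺] and the known concentrations, [Sn²⁺] in the numerator gives [Sn²⁺] = 0.16 M.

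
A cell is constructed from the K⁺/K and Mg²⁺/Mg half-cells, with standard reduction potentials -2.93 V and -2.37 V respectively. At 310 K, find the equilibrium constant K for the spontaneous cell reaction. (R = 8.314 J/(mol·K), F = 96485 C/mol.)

E°_cell = -2.37 − (-2.93) = 0.56 V, with n = 2 electrons transferred.
At equilibrium E = 0, so the Nernst equation gives ln K = nFE°/RT = (2)(96485)(0.56)/((8.314)(310)) = 41.93.
K = e^41.93 = 1.6 × 10^18.

1.6 × 10^18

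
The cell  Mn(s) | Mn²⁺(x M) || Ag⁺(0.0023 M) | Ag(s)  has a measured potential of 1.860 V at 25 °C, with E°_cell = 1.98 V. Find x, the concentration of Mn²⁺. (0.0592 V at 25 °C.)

From the Nernst equation, log Q = n(E° − E)/0.0592 = 2(1.98 − 1.860)/0.0592 = 4.054, so Q = 1.13 × 10^4.
With Q = [Mn²⁺]/[Ag⁺]^2 and the known concentrations, [Mn²⁺] in the numerator gives [Mn²⁺] = 0.06 M.

0.06 M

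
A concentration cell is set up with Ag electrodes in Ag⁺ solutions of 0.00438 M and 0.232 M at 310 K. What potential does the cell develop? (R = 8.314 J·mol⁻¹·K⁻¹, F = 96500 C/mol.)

0.11 V

Both half-cells are Ag⁺/Ag, so E°_cell = 0. The concentrated side is the cathode; the cell reaction moves Ag⁺ from high to low concentration with n = 1.
Q = [Ag⁺]_dilute/[Ag⁺]_conc = 0.00438/0.232 = 0.0189.
E = 0 − (RT/nF) ln Q = −((8.314×310)/(1×96500))(-3.970) = 0.1060 V.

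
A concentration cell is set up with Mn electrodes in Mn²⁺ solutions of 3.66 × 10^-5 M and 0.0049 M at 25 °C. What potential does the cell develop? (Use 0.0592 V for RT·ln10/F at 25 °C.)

0.063 V

Both half-cells are Mn²⁺/Mn, so E°_cell = 0. The concentrated side is the cathode; the cell reaction moves Mn²⁺ from high to low concentration with n = 2.
Q = [Mn²⁺]_dilute/[Mn²⁺]_conc = 3.66 × 10^-5/0.0049 = 0.00747.
E = 0 − (0.0592/2) log Q = −(0.0592/2)(-2.127) = 0.0630 V.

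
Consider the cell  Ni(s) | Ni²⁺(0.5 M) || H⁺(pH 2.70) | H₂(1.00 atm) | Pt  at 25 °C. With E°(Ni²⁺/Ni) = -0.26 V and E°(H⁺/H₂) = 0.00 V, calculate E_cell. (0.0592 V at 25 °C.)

0.11 V

The hydrogen couple is the cathode, so E°_cell = 0.26 V; n = 2.
[H⁺] = 10^(−2.70) = 0.0020 M, and Q = [Ni²⁺]·P(H₂) / [H⁺]^2 = 1.26 × 10^5.
E = E° − (0.0592/2) log Q = 0.26 − (0.0592/2)(5.099) = 0.109 V.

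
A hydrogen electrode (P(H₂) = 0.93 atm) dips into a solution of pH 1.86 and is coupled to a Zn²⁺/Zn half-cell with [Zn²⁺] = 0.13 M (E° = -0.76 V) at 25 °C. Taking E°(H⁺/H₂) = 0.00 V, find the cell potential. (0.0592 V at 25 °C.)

0.68 V

The hydrogen couple is the cathode, so E°_cell = 0.76 V; n = 2.
[H⁺] = 10^(−1.86) = 0.014 M, and Q = [Zn²⁺]·P(H₂) / [H⁺]^2 = 634.
E = E° − (0.0592/2) log Q = 0.76 − (0.0592/2)(2.802) = 0.677 V.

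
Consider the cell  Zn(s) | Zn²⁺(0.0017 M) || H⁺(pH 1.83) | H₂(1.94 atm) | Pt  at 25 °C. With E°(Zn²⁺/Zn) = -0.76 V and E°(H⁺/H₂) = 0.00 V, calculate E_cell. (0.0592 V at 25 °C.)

0.73 V

The hydrogen couple is the cathode, so E°_cell = 0.76 V; n = 2.
[H⁺] = 10^(−1.83) = 0.015 M, and Q = [Zn²⁺]·P(H₂) / [H⁺]^2 = 15.1.
E = E° − (0.0592/2) log Q = 0.76 − (0.0592/2)(1.178) = 0.725 V.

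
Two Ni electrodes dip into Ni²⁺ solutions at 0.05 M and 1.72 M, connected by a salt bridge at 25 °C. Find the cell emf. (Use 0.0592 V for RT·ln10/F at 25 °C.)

0.045 V

Both half-cells are Ni²⁺/Ni, so E°_cell = 0. The concentrated side is the cathode; the cell reaction moves Ni²⁺ from high to low concentration with n = 2.
Q = [Ni²⁺]_dilute/[Ni²⁺]_conc = 0.05/1.72 = 0.0291.
E = 0 − (0.0592/2) log Q = −(0.0592/2)(-1.537) = 0.0455 V.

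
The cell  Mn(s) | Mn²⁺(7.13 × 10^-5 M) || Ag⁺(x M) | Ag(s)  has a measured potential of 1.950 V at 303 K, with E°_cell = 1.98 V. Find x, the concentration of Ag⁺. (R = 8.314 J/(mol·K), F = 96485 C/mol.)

0.0027 M

From the Nernst equation, ln Q = nF(E° − E)/RT = 2×96485×(1.98 − 1.950)/(8.314×303) = 2.298, so Q = 9.95.
With Q = [Mn²⁺]/[Ag⁺]^2 and the known concentrations, [Ag⁺]^2 in the denominator gives [Ag⁺] = 0.0027 M.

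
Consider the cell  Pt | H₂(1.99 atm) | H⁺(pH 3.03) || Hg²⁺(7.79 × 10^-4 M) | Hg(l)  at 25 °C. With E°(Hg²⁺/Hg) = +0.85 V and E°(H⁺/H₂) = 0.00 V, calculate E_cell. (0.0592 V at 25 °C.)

0.95 V

The Hg²⁺/Hg couple is the cathode, so E°_cell = 0.85 V; n = 2.
[H⁺] = 10^(−3.03) = 9.3 × 10^-4 M, and Q = [H⁺]^2 / ([Hg²⁺]·P(H₂)) = 5.62 × 10^-4.
E = E° − (0.0592/2) log Q = 0.85 − (0.0592/2)(-3.250) = 0.946 V.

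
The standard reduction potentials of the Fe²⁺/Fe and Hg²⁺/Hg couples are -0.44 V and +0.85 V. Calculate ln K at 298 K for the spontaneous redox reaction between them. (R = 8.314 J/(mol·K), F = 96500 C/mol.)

E°_cell = +0.85 − (-0.44) = 1.29 V, with n = 2 electrons transferred.
At equilibrium E = 0, so the Nernst equation gives ln K = nFE°/RT = (2)(96500)(1.29)/((8.314)(298)) = 100.49.

ln K = 100.5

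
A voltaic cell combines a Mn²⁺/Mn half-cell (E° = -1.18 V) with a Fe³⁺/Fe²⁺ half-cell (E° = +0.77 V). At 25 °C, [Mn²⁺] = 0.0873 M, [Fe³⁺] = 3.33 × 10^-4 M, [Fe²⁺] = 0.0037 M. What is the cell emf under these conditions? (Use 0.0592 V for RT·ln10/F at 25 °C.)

The Fe³⁺/Fe²⁺ couple has the higher reduction potential and acts as the cathode, so E°_cell = +0.77 − (-1.18) = 1.95 V.
Balancing electrons gives n = 2; the reaction quotient is Q = [Mn²⁺]·[Fe²⁺]^2/[Fe³⁺]^2 = 10.8.
At 25 °C, E = E° − (0.0592/n) log Q = 1.95 − (0.0592/2)(1.033) = 1.950 − 0.031 = 1.919 V.

1.92 V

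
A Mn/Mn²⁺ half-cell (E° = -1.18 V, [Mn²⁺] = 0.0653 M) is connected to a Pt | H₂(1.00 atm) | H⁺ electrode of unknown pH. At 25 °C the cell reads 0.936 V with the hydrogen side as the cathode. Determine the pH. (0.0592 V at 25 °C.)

pH = 4.71

E°_cell = 1.18 V and n = 2.
log Q = n(E° − E)/0.0592 = 2×(1.18 − 0.936)/0.0592 = 8.243.
With Q = [Mn²⁺]·P(H₂) / [H⁺]^2, solving for [H⁺] gives log[H⁺] = -4.714, so pH = 4.71.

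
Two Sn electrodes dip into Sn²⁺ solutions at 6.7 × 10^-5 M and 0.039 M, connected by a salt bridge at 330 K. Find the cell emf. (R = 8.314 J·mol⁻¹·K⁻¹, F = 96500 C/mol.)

Both half-cells are Sn²⁺/Sn, so E°_cell = 0. The concentrated side is the cathode; the cell reaction moves Sn²⁺ from high to low concentration with n = 2.
Q = [Sn²⁺]_dilute/[Sn²⁺]_conc = 6.7 × 10^-5/0.039 = 0.00172.
E = 0 − (RT/nF) ln Q = −((8.314×330)/(2×96500))(-6.367) = 0.0905 V.

0.091 V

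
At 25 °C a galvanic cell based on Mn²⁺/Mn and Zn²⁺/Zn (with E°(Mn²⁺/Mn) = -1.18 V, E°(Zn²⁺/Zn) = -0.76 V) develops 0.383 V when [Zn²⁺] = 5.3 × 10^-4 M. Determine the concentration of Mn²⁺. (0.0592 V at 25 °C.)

0.0094 M

From the Nernst equation, log Q = n(E° − E)/0.0592 = 2(0.42 − 0.383)/0.0592 = 1.250, so Q = 17.8.
With Q = [Mn²⁺]/[Zn²⁺] and the known concentrations, [Mn²⁺] in the numerator gives [Mn²⁺] = 0.0094 M.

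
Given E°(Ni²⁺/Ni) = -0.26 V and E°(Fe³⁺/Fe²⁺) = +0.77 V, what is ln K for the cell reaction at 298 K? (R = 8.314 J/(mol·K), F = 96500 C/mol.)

E°_cell = +0.77 − (-0.26) = 1.03 V, with n = 2 electrons transferred.
At equilibrium E = 0, so the Nernst equation gives ln K = nFE°/RT = (2)(96500)(1.03)/((8.314)(298)) = 80.24.

ln K = 80.2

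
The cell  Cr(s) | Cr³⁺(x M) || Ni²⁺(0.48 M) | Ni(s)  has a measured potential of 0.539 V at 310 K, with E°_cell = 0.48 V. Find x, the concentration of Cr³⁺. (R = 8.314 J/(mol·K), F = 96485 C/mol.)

From the Nernst equation, ln Q = nF(E° − E)/RT = 6×96485×(0.48 − 0.539)/(8.314×310) = -13.252, so Q = 1.76 × 10^-6.
With Q = [Cr³⁺]^2/[Ni²⁺]^3 and the known concentrations, [Cr³⁺]^2 in the numerator gives [Cr³⁺] = 4.4 × 10^-4 M.

4.4 × 10^-4 M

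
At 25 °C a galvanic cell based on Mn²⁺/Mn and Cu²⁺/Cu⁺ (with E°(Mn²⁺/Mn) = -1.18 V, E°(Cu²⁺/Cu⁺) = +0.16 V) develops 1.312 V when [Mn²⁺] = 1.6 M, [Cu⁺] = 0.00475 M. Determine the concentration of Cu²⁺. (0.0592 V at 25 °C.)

0.002 M

From the Nernst equation, log Q = n(E° − E)/0.0592 = 2(1.34 − 1.312)/0.0592 = 0.946, so Q = 8.83.
With Q = [Mn²⁺]·[Cu⁺]^2/[Cu²⁺]^2 and the known concentrations, [Cu²⁺]^2 in the denominator gives [Cu²⁺] = 0.002 M.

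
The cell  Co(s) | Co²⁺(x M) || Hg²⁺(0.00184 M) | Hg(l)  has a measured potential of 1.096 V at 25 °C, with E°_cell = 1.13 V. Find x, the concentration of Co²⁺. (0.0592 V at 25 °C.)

From the Nernst equation, log Q = n(E° − E)/0.0592 = 2(1.13 − 1.096)/0.0592 = 1.149, so Q = 14.1.
With Q = [Co²⁺]/[Hg²⁺] and the known concentrations, [Co²⁺] in the numerator gives [Co²⁺] = 0.026 M.

0.026 M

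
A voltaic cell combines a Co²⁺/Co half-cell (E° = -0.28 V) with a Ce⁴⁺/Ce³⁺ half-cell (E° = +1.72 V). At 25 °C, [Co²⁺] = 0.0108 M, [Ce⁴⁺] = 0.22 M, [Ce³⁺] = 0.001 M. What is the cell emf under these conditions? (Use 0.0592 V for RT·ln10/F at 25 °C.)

The Ce⁴⁺/Ce³⁺ couple has the higher reduction potential and acts as the cathode, so E°_cell = +1.72 − (-0.28) = 2.00 V.
Balancing electrons gives n = 2; the reaction quotient is Q = [Co²⁺]·[Ce³⁺]^2/[Ce⁴⁺]^2 = 2.23 × 10^-7.
At 25 °C, E = E° − (0.0592/n) log Q = 2.00 − (0.0592/2)(-6.651) = 2.000 + 0.197 = 2.197 V.

2.20 V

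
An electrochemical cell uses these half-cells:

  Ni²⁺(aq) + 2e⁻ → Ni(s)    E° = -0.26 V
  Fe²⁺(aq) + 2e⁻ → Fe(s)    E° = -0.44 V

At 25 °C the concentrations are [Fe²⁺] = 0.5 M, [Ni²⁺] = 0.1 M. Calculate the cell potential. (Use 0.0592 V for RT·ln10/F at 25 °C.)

0.159 V

The Ni²⁺/Ni couple has the higher reduction potential and acts as the cathode, so E°_cell = -0.26 − (-0.44) = 0.18 V.
Balancing electrons gives n = 2; the reaction quotient is Q = [Fe²⁺]/[Ni²⁺] = 5.00.
At 25 °C, E = E° − (0.0592/n) log Q = 0.18 − (0.0592/2)(0.699) = 0.180 − 0.021 = 0.159 V.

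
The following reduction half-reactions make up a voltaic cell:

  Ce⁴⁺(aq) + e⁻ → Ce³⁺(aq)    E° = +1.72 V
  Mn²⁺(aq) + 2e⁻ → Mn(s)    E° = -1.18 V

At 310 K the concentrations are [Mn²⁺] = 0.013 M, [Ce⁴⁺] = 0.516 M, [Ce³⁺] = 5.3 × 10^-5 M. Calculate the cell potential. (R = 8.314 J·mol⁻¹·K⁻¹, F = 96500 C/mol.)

3.20 V

The Ce⁴⁺/Ce³⁺ couple has the higher reduction potential and acts as the cathode, so E°_cell = +1.72 − (-1.18) = 2.90 V.
Balancing electrons gives n = 2; the reaction quotient is Q = [Mn²⁺]·[Ce³⁺]^2/[Ce⁴⁺]^2 = 1.37 × 10^-10.
E = E° − (RT/nF) ln Q = 2.90 − (8.314×310)/(2×96500) × (-22.710) = 2.900 + 0.303 = 3.203 V.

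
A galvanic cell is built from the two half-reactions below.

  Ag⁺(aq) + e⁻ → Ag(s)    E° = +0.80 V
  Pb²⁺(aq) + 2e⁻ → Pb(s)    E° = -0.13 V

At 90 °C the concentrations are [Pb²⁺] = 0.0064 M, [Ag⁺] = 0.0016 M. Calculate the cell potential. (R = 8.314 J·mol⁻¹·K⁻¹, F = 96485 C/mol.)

The Ag⁺/Ag couple has the higher reduction potential and acts as the cathode, so E°_cell = +0.80 − (-0.13) = 0.93 V.
Balancing electrons gives n = 2; the reaction quotient is Q = [Pb²⁺]/[Ag⁺]^2 = 2500.
E = E° − (RT/nF) ln Q = 0.93 − (8.314×363)/(2×96485) × (7.824) = 0.930 − 0.122 = 0.808 V.

0.808 V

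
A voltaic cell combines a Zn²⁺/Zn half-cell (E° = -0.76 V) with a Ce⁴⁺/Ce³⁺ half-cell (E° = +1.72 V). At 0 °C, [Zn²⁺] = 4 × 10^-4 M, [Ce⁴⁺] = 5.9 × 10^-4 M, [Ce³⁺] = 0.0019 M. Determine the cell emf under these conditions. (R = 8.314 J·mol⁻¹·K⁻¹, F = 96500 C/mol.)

The Ce⁴⁺/Ce³⁺ couple has the higher reduction potential and acts as the cathode, so E°_cell = +1.72 − (-0.76) = 2.48 V.
Balancing electrons gives n = 2; the reaction quotient is Q = [Zn²⁺]·[Ce³⁺]^2/[Ce⁴⁺]^2 = 0.00415.
E = E° − (RT/nF) ln Q = 2.48 − (8.314×273)/(2×96500) × (-5.485) = 2.480 + 0.065 = 2.545 V.

2.54 V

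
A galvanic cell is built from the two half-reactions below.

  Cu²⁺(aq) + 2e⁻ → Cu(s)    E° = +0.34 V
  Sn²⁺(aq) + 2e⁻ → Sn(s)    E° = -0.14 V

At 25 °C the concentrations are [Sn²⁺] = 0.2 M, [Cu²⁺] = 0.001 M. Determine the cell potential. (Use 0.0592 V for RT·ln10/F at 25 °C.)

0.412 V

The Cu²⁺/Cu couple has the higher reduction potential and acts as the cathode, so E°_cell = +0.34 − (-0.14) = 0.48 V.
Balancing electrons gives n = 2; the reaction quotient is Q = [Sn²⁺]/[Cu²⁺] = 200.
At 25 °C, E = E° − (0.0592/n) log Q = 0.48 − (0.0592/2)(2.301) = 0.480 − 0.068 = 0.412 V.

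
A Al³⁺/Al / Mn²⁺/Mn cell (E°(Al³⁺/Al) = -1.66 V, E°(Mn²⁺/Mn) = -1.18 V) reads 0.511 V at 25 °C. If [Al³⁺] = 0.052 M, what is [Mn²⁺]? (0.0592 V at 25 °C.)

1.6 M

From the Nernst equation, log Q = n(E° − E)/0.0592 = 6(0.48 − 0.511)/0.0592 = -3.142, so Q = 7.21 × 10^-4.
With Q = [Al³⁺]^2/[Mn²⁺]^3 and the known concentrations, [Mn²⁺]^3 in the denominator gives [Mn²⁺] = 1.6 M.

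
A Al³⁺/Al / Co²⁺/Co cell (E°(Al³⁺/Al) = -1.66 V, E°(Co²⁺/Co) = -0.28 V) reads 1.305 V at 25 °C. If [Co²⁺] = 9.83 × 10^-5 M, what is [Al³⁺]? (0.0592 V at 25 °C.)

From the Nernst equation, log Q = n(E° − E)/0.0592 = 6(1.38 − 1.305)/0.0592 = 7.601, so Q = 3.99 × 10^7.
With Q = [Al³⁺]^2/[Co²⁺]^3 and the known concentrations, [Al³⁺]^2 in the numerator gives [Al³⁺] = 0.0062 M.

0.0062 M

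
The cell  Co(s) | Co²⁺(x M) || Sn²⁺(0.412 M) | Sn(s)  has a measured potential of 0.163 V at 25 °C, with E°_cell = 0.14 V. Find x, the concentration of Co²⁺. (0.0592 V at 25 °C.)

From the Nernst equation, log Q = n(E° − E)/0.0592 = 2(0.14 − 0.163)/0.0592 = -0.777, so Q = 0.167.
With Q = [Co²⁺]/[Sn²⁺] and the known concentrations, [Co²⁺] in the numerator gives [Co²⁺] = 0.069 M.

0.069 M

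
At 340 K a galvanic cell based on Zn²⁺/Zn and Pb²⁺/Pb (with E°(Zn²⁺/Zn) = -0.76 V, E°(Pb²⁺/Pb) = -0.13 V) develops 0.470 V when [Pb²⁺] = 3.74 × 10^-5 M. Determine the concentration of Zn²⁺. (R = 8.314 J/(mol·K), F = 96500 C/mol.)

From the Nernst equation, ln Q = nF(E° − E)/RT = 2×96500×(0.63 − 0.470)/(8.314×340) = 10.924, so Q = 5.55 × 10^4.
With Q = [Zn²⁺]/[Pb²⁺] and the known concentrations, [Zn²⁺] in the numerator gives [Zn²⁺] = 2.1 M.

2.1 M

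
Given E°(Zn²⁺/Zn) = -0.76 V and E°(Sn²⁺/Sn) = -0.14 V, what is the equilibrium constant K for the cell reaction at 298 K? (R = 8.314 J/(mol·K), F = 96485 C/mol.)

9.4 × 10^20

E°_cell = -0.14 − (-0.76) = 0.62 V, with n = 2 electrons transferred.
At equilibrium E = 0, so the Nernst equation gives ln K = nFE°/RT = (2)(96485)(0.62)/((8.314)(298)) = 48.29.
K = e^48.29 = 9.4 × 10^20.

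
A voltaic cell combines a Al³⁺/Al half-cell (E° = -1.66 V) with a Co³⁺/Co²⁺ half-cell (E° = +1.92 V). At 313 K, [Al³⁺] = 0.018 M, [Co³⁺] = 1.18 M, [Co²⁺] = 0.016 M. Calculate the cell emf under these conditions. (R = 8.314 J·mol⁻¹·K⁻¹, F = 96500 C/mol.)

The Co³⁺/Co²⁺ couple has the higher reduction potential and acts as the cathode, so E°_cell = +1.92 − (-1.66) = 3.58 V.
Balancing electrons gives n = 3; the reaction quotient is Q = [Al³⁺]·[Co²⁺]^3/[Co³⁺]^3 = 4.49 × 10^-8.
E = E° − (RT/nF) ln Q = 3.58 − (8.314×313)/(3×96500) × (-16.919) = 3.580 + 0.152 = 3.732 V.

3.73 V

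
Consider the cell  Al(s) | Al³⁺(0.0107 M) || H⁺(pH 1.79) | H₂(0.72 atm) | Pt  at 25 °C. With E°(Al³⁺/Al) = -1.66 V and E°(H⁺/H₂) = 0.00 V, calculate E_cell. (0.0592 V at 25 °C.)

The hydrogen couple is the cathode, so E°_cell = 1.66 V; n = 6.
[H⁺] = 10^(−1.79) = 0.016 M, and Q = [Al³⁺]^2·P(H₂)^3 / [H⁺]^6 = 2.35 × 10^6.
E = E° − (0.0592/6) log Q = 1.66 − (0.0592/6)(6.371) = 1.597 V.

1.60 V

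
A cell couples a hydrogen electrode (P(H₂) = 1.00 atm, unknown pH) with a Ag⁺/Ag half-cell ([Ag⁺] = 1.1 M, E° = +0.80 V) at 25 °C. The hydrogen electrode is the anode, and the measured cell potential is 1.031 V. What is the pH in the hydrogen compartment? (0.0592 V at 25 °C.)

E°_cell = 0.80 V and n = 2.
log Q = n(E° − E)/0.0592 = 2×(0.80 − 1.031)/0.0592 = -7.804.
With Q = [H⁺]^2 / ([Ag⁺]^2·P(H₂)), solving for [H⁺] gives log[H⁺] = -3.861, so pH = 3.86.

pH = 3.86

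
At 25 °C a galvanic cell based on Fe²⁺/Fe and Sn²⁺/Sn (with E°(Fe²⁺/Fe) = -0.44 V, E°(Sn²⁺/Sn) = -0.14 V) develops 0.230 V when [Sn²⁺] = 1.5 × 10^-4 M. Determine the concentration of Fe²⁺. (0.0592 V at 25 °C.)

0.035 M

From the Nernst equation, log Q = n(E° − E)/0.0592 = 2(0.30 − 0.230)/0.0592 = 2.365, so Q = 232.
With Q = [Fe²⁺]/[Sn²⁺] and the known concentrations, [Fe²⁺] in the numerator gives [Fe²⁺] = 0.035 M.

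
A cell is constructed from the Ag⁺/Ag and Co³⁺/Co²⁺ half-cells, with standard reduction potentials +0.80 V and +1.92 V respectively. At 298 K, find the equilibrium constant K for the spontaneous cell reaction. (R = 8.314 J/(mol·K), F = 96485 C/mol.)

E°_cell = +1.92 − (+0.80) = 1.12 V, with n = 1 electron transferred.
At equilibrium E = 0, so the Nernst equation gives ln K = nFE°/RT = (1)(96485)(1.12)/((8.314)(298)) = 43.62.
K = e^43.62 = 8.8 × 10^18.

8.8 × 10^18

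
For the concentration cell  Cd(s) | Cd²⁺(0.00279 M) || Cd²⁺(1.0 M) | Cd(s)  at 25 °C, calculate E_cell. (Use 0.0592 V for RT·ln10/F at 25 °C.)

Both half-cells are Cd²⁺/Cd, so E°_cell = 0. The concentrated side is the cathode; the cell reaction moves Cd²⁺ from high to low concentration with n = 2.
Q = [Cd²⁺]_dilute/[Cd²⁺]_conc = 0.00279/1.0 = 0.00279.
E = 0 − (0.0592/2) log Q = −(0.0592/2)(-2.554) = 0.0756 V.

0.076 V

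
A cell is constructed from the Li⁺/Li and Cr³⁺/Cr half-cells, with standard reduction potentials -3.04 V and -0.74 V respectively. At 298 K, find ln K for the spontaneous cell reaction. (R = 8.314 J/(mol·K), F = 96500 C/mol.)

ln K = 268.8

E°_cell = -0.74 − (-3.04) = 2.30 V, with n = 3 electrons transferred.
At equilibrium E = 0, so the Nernst equation gives ln K = nFE°/RT = (3)(96500)(2.30)/((8.314)(298)) = 268.75.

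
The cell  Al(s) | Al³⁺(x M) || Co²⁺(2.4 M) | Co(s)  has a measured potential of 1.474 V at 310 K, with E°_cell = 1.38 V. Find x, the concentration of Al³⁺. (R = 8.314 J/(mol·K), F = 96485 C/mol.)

9.7 × 10^-5 M

From the Nernst equation, ln Q = nF(E° − E)/RT = 6×96485×(1.38 − 1.474)/(8.314×310) = -21.114, so Q = 6.77 × 10^-10.
With Q = [Al³⁺]^2/[Co²⁺]^3 and the known concentrations, [Al³⁺]^2 in the numerator gives [Al³⁺] = 9.7 × 10^-5 M.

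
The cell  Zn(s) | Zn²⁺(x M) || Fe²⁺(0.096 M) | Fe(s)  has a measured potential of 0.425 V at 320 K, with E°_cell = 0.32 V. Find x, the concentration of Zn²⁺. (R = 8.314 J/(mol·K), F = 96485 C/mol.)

4.7 × 10^-5 M

From the Nernst equation, ln Q = nF(E° − E)/RT = 2×96485×(0.32 − 0.425)/(8.314×320) = -7.616, so Q = 4.93 × 10^-4.
With Q = [Zn²⁺]/[Fe²⁺] and the known concentrations, [Zn²⁺] in the numerator gives [Zn²⁺] = 4.7 × 10^-5 M.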